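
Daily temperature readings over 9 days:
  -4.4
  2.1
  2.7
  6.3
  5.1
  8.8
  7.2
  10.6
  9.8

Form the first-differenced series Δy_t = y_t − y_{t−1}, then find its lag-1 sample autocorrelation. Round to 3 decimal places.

First differences Δy: 6.5, 0.6, 3.6, -1.2, 3.7, -1.6, 3.4, -0.8
Mean of differences = 1.7750
Numerator Σ(Δy_t−Δȳ)(Δy_{t+1}−Δȳ) = -35.0181
Denominator Σ(Δy_t−Δȳ)² = 60.2550
r_1(Δy) = -35.0181 / 60.2550 = -0.581

-0.581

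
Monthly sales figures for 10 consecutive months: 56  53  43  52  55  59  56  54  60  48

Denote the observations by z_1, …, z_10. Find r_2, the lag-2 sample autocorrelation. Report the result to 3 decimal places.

Mean z̄ = (56 + 53 + 43 + 52 + 55 + 59 + 56 + 54 + 60 + 48)/10 = 53.6000
Numerator Σ_{t=1}^{8}(z_t−z̄)(z_{t+2}−z̄) = -29.3200
Denominator Σ(z_t−z̄)² = 230.4000
r_2 = -29.3200 / 230.4000 = -0.127

-0.127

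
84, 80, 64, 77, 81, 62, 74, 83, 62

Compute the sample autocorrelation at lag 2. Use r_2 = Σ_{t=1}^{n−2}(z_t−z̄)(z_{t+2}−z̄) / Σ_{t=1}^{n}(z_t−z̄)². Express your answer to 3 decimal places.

-0.445

Mean z̄ = (84 + 80 + 64 + 77 + 81 + 62 + 74 + 83 + 62)/9 = 74.1111
Σ(z_t−z̄)(z_{t+2}−z̄) = (-99.9877) + (17.0123) + (-69.6543) + (-34.9877) + (-0.7654) + (-107.6543) + (1.3457) = -294.6914
Denominator Σ(z_t−z̄)² = 662.8889
r_2 = -294.6914 / 662.8889 = -0.445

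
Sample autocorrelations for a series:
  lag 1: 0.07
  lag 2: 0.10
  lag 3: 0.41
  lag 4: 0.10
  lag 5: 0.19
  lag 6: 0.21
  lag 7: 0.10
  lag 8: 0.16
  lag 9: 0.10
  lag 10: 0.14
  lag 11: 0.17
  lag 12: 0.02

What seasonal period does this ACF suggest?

3

The largest autocorrelation is r_3 = 0.41, with a weaker echo at lag 6 (0.21); the remaining lags stay at or below 0.19.
The dominant spike at lag 3 indicates a seasonal period of 3.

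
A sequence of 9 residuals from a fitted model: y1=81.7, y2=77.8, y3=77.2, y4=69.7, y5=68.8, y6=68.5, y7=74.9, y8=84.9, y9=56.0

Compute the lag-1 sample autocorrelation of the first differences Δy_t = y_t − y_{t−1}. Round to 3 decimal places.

First differences Δy: -3.9, -0.6, -7.5, -0.9, -0.3, 6.4, 10.0, -28.9
Mean of differences = -3.2125
Numerator Σ(Δy_t−Δȳ)(Δy_{t+1}−Δȳ) = -200.5714
Denominator Σ(Δy_t−Δȳ)² = 966.3288
r_1(Δy) = -200.5714 / 966.3288 = -0.208

-0.208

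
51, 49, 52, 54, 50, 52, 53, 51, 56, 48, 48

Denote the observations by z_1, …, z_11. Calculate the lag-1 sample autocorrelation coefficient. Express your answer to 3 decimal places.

Mean z̄ = (51 + 49 + 52 + 54 + 50 + 52 + 53 + 51 + 56 + 48 + 48)/11 = 51.2727
Numerator Σ_{t=1}^{10}(z_t−z̄)(z_{t+1}−z̄) = -8.7107
Denominator Σ(z_t−z̄)² = 62.1818
r_1 = -8.7107 / 62.1818 = -0.140

-0.140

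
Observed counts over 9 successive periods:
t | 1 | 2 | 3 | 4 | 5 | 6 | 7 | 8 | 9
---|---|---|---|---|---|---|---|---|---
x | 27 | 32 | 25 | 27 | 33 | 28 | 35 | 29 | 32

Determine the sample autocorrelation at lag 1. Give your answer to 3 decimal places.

-0.372

Mean x̄ = (27 + 32 + 25 + 27 + 33 + 28 + 35 + 29 + 32)/9 = 29.7778
Numerator Σ_{t=1}^{8}(x_t−x̄)(x_{t+1}−x̄) = -33.2716
Denominator Σ(x_t−x̄)² = 89.5556
r_1 = -33.2716 / 89.5556 = -0.372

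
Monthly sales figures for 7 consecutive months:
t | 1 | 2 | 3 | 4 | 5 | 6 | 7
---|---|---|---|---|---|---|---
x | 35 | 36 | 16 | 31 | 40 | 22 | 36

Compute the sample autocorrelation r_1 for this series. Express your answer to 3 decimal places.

-0.403

Mean x̄ = (35 + 36 + 16 + 31 + 40 + 22 + 36)/7 = 30.8571
Σ(x_t−x̄)(x_{t+1}−x̄) = (21.3061) + (-76.4082) + (-2.1224) + (1.3061) + (-80.9796) + (-45.5510) = -182.4490
Denominator Σ(x_t−x̄)² = 452.8571
r_1 = -182.4490 / 452.8571 = -0.403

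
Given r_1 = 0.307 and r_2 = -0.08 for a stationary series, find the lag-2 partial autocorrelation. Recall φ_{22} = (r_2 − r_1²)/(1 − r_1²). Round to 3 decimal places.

-0.192

φ_{22} = (r_2 − r_1²) / (1 − r_1²)
r_1² = (0.307)² = 0.094249
Numerator = -0.08 − 0.0942 = -0.1742; denominator = 1 − 0.0942 = 0.9058
φ_{22} = -0.1742 / 0.9058 = -0.192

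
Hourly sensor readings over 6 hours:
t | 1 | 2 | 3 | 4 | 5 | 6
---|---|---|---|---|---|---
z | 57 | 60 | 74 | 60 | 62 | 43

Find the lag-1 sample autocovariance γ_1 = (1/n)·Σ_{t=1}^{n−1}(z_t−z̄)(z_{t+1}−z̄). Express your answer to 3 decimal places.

Mean z̄ = (57 + 60 + 74 + 60 + 62 + 43)/6 = 59.3333
Σ_{t=1}^{5}(z_t−z̄)(z_{t+1}−z̄) = -23.7778
γ_1 = -23.7778 / 6 = -3.963

-3.963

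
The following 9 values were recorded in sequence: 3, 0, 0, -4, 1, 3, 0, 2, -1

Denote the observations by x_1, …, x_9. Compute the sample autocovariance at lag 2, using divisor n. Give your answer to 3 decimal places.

-0.711

Mean x̄ = (3 + 0 + 0 − 4 + 1 + 3 + 0 + 2 − 1)/9 = 0.4444
Σ_{t=1}^{7}(x_t−x̄)(x_{t+2}−x̄) = -6.3951
γ_2 = -6.3951 / 9 = -0.711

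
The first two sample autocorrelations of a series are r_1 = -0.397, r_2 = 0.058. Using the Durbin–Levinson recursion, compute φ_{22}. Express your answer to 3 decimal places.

-0.118

φ_{22} = (r_2 − r_1²) / (1 − r_1²)
r_1² = (-0.397)² = 0.157609
Numerator = 0.058 − 0.1576 = -0.0996; denominator = 1 − 0.1576 = 0.8424
φ_{22} = -0.0996 / 0.8424 = -0.118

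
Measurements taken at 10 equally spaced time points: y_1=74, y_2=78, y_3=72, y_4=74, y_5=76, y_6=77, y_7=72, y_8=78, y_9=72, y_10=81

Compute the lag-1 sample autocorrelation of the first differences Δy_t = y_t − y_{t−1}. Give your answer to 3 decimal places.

-0.646

First differences Δy: 4, -6, 2, 2, 1, -5, 6, -6, 9
Mean of differences = 0.7778
Numerator Σ(Δy_t−Δȳ)(Δy_{t+1}−Δȳ) = -150.9383
Denominator Σ(Δy_t−Δȳ)² = 233.5556
r_1(Δy) = -150.9383 / 233.5556 = -0.646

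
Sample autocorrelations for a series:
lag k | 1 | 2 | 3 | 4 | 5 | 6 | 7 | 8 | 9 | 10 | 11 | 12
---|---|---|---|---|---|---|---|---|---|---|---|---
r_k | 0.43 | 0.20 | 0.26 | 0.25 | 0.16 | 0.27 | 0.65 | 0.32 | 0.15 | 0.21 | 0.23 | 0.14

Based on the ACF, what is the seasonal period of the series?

7

The largest autocorrelation is r_7 = 0.65; the remaining lags stay at or below 0.43. The elevated value at lag 1 (0.43), dropping to 0.20 at lag 2, reflects decaying short-term dependence rather than seasonality.
The dominant spike at lag 7 indicates a seasonal period of 7.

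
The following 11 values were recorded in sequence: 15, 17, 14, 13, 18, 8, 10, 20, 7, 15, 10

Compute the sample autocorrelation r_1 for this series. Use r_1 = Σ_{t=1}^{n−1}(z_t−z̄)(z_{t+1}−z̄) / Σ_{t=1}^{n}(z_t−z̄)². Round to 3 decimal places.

Mean z̄ = (15 + 17 + 14 + 13 + 18 + 8 + 10 + 20 + 7 + 15 + 10)/11 = 13.3636
Numerator Σ_{t=1}^{10}(z_t−z̄)(z_{t+1}−z̄) = -80.9504
Denominator Σ(z_t−z̄)² = 176.5455
r_1 = -80.9504 / 176.5455 = -0.459

-0.459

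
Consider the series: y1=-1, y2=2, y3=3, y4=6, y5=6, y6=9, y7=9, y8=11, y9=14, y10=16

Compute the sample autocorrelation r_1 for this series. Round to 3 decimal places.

0.633

Mean ȳ = (-1 + 2 + 3 + 6 + 6 + 9 + 9 + 11 + 14 + 16)/10 = 7.5000
Numerator Σ_{t=1}^{9}(y_t−ȳ)(y_{t+1}−ȳ) = 163.7500
Denominator Σ(y_t−ȳ)² = 258.5000
r_1 = 163.7500 / 258.5000 = 0.633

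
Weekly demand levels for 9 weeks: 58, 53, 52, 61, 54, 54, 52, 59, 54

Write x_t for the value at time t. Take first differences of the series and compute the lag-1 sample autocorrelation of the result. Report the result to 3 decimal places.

-0.488

First differences Δx: -5, -1, 9, -7, 0, -2, 7, -5
Mean of differences = -0.5000
Numerator Σ(Δx_t−Δx̄)(Δx_{t+1}−Δx̄) = -113.2500
Denominator Σ(Δx_t−Δx̄)² = 232.0000
r_1(Δx) = -113.2500 / 232.0000 = -0.488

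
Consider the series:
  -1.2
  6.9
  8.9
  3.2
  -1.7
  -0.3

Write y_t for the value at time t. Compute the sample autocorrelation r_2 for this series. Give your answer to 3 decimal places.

-0.505

Mean ȳ = (-1.2 + 6.9 + 8.9 + 3.2 − 1.7 − 0.3)/6 = 2.6333
Deviations from mean: -3.8333, 4.2667, 6.2667, 0.5667, -4.3333, -2.9333
Σ(y_t−ȳ)(y_{t+2}−ȳ) = (-24.0222) + (2.4178) + (-27.1556) + (-1.6622) = -50.4222
Denominator Σ(y_t−ȳ)² = 99.8733
r_2 = -50.4222 / 99.8733 = -0.505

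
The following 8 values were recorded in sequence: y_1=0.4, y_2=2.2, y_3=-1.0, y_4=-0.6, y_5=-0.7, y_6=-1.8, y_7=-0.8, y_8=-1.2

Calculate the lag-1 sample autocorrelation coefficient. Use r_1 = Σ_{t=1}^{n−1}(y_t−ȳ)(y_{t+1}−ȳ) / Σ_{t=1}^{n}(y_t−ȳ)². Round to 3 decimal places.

Mean ȳ = (0.4 + 2.2 − 1.0 − 0.6 − 0.7 − 1.8 − 0.8 − 1.2)/8 = -0.4375
Deviations from mean: 0.8375, 2.6375, -0.5625, -0.1625, -0.2625, -1.3625, -0.3625, -0.7625
Σ(y_t−ȳ)(y_{t+1}−ȳ) = (2.2089) + (-1.4836) + (0.0914) + (0.0427) + (0.3577) + (0.4939) + (0.2764) = 1.9873
Denominator Σ(y_t−ȳ)² = 10.6388
r_1 = 1.9873 / 10.6388 = 0.187

0.187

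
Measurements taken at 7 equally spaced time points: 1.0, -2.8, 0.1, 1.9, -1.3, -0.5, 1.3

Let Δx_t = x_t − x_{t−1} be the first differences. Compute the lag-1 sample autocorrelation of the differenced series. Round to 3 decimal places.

First differences Δx: -3.8, 2.9, 1.8, -3.2, 0.8, 1.8
Mean of differences = 0.0500
Numerator Σ(Δx_t−Δx̄)(Δx_{t+1}−Δx̄) = -12.7975
Denominator Σ(Δx_t−Δx̄)² = 40.1950
r_1(Δx) = -12.7975 / 40.1950 = -0.318

-0.318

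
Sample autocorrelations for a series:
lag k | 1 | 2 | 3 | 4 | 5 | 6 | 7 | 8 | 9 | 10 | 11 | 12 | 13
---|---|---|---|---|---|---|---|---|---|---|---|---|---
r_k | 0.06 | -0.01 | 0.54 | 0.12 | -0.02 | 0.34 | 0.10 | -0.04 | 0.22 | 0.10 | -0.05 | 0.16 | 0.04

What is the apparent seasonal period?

The largest autocorrelation is r_3 = 0.54, with weaker echoes at lags 6 (0.34), 9 (0.22) and 12 (0.16); the remaining lags stay at or below 0.12.
The dominant spike at lag 3 indicates a seasonal period of 3.

3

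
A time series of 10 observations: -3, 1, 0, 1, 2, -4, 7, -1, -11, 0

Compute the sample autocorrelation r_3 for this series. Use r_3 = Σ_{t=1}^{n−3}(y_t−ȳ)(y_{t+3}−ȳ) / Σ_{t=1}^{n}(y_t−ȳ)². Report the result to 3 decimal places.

0.260

Mean ȳ = (-3 + 1 + 0 + 1 + 2 − 4 + 7 − 1 − 11 + 0)/10 = -0.8000
Σ(y_t−ȳ)(y_{t+3}−ȳ) = (-3.9600) + (5.0400) + (-2.5600) + (14.0400) + (-0.5600) + (32.6400) + (6.2400) = 50.8800
Denominator Σ(y_t−ȳ)² = 195.6000
r_3 = 50.8800 / 195.6000 = 0.260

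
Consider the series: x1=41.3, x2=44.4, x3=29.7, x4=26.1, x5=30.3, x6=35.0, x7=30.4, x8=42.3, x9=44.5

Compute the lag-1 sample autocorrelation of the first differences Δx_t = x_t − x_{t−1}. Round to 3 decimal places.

First differences Δx: 3.1, -14.7, -3.6, 4.2, 4.7, -4.6, 11.9, 2.2
Mean of differences = 0.4000
Numerator Σ(Δx_t−Δx̄)(Δx_{t+1}−Δx̄) = -37.5300
Denominator Σ(Δx_t−Δx̄)² = 444.7200
r_1(Δx) = -37.5300 / 444.7200 = -0.084

-0.084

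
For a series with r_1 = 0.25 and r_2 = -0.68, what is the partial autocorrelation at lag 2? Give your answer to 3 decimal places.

-0.792

φ_{22} = (r_2 − r_1²) / (1 − r_1²)
r_1² = (0.25)² = 0.0625
Numerator = -0.68 − 0.0625 = -0.7425; denominator = 1 − 0.0625 = 0.9375
φ_{22} = -0.7425 / 0.9375 = -0.792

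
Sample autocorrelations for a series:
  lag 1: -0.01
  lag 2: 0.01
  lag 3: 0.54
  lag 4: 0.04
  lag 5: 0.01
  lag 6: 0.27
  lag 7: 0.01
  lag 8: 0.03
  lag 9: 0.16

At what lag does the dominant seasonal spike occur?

3

The largest autocorrelation is r_3 = 0.54, with weaker echoes at lags 6 (0.27) and 9 (0.16); the remaining lags stay at or below 0.04.
The dominant spike at lag 3 indicates a seasonal period of 3.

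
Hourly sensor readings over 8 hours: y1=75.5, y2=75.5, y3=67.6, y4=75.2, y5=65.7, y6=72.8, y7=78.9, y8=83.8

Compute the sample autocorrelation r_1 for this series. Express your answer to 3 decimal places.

Mean ȳ = (75.5 + 75.5 + 67.6 + 75.2 + 65.7 + 72.8 + 78.9 + 83.8)/8 = 74.3750
Numerator Σ_{t=1}^{7}(y_t−ȳ)(y_{t+1}−ȳ) = 30.0819
Denominator Σ(y_t−ȳ)² = 236.1550
r_1 = 30.0819 / 236.1550 = 0.127

0.127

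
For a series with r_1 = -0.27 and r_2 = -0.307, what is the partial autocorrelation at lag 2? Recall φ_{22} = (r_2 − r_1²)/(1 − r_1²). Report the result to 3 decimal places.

-0.410

φ_{22} = (r_2 − r_1²) / (1 − r_1²)
r_1² = (-0.27)² = 0.0729
Numerator = -0.307 − 0.0729 = -0.3799; denominator = 1 − 0.0729 = 0.9271
φ_{22} = -0.3799 / 0.9271 = -0.410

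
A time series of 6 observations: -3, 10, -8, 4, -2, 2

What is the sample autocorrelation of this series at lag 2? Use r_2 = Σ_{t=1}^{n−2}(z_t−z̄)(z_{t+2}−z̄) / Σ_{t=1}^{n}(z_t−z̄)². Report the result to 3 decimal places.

Mean z̄ = (-3 + 10 − 8 + 4 − 2 + 2)/6 = 0.5000
Numerator Σ_{t=1}^{4}(z_t−z̄)(z_{t+2}−z̄) = 89.5000
Denominator Σ(z_t−z̄)² = 195.5000
r_2 = 89.5000 / 195.5000 = 0.458

0.458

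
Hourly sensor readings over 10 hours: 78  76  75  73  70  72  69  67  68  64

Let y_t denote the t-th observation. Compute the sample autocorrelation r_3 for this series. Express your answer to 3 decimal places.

0.138

Mean ȳ = (78 + 76 + 75 + 73 + 70 + 72 + 69 + 67 + 68 + 64)/10 = 71.2000
Numerator Σ_{t=1}^{7}(y_t−ȳ)(y_{t+3}−ȳ) = 23.8800
Denominator Σ(y_t−ȳ)² = 173.6000
r_3 = 23.8800 / 173.6000 = 0.138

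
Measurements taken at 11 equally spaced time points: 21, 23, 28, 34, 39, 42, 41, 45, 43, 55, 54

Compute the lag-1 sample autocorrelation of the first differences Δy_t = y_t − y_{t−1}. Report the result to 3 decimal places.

First differences Δy: 2, 5, 6, 5, 3, -1, 4, -2, 12, -1
Mean of differences = 3.3000
Numerator Σ(Δy_t−Δȳ)(Δy_{t+1}−Δȳ) = -82.4900
Denominator Σ(Δy_t−Δȳ)² = 156.1000
r_1(Δy) = -82.4900 / 156.1000 = -0.528

-0.528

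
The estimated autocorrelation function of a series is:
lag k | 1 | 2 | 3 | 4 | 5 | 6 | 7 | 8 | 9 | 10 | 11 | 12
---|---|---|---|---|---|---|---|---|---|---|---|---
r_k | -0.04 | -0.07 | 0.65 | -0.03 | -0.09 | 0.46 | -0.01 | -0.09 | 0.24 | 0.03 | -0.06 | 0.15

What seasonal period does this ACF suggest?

3

The largest autocorrelation is r_3 = 0.65, with weaker echoes at lags 6 (0.46), 9 (0.24) and 12 (0.15); the remaining lags stay at or below 0.03.
The dominant spike at lag 3 indicates a seasonal period of 3.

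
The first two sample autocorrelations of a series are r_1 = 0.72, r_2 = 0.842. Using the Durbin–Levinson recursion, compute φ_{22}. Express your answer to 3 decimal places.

φ_{22} = (r_2 − r_1²) / (1 − r_1²)
r_1² = (0.72)² = 0.5184
Numerator = 0.842 − 0.5184 = 0.3236; denominator = 1 − 0.5184 = 0.4816
φ_{22} = 0.3236 / 0.4816 = 0.672

0.672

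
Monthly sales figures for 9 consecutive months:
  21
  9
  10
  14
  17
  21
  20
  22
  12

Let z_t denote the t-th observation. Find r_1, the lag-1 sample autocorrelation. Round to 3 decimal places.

Mean z̄ = (21 + 9 + 10 + 14 + 17 + 21 + 20 + 22 + 12)/9 = 16.2222
Numerator Σ_{t=1}^{8}(z_t−z̄)(z_{t+1}−z̄) = 41.7284
Denominator Σ(z_t−z̄)² = 207.5556
r_1 = 41.7284 / 207.5556 = 0.201

0.201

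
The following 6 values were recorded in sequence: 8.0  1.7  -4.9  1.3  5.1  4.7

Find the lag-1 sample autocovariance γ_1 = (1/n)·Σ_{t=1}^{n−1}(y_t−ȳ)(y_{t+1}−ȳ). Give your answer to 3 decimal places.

2.333

Mean ȳ = (8.0 + 1.7 − 4.9 + 1.3 + 5.1 + 4.7)/6 = 2.6500
Deviations: 5.3500, -0.9500, -7.5500, -1.3500, 2.4500, 2.0500
Σ_{t=1}^{5}(y_t−ȳ)(y_{t+1}−ȳ) = 13.9975
γ_1 = 13.9975 / 6 = 2.333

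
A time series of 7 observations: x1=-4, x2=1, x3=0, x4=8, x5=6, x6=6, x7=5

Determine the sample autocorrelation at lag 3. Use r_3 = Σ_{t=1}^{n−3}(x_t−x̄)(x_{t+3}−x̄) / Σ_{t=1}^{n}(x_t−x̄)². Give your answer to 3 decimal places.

-0.375

Mean x̄ = (-4 + 1 + 0 + 8 + 6 + 6 + 5)/7 = 3.1429
Numerator Σ_{t=1}^{4}(x_t−x̄)(x_{t+3}−x̄) = -40.7755
Denominator Σ(x_t−x̄)² = 108.8571
r_3 = -40.7755 / 108.8571 = -0.375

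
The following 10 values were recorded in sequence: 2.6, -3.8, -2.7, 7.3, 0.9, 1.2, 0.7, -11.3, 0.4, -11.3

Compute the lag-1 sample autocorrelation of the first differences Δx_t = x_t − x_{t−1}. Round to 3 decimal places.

-0.568

First differences Δx: -6.4, 1.1, 10.0, -6.4, 0.3, -0.5, -12.0, 11.7, -11.7
Mean of differences = -1.5444
Numerator Σ(Δx_t−Δx̄)(Δx_{t+1}−Δx̄) = -329.2986
Denominator Σ(Δx_t−Δx̄)² = 579.7822
r_1(Δx) = -329.2986 / 579.7822 = -0.568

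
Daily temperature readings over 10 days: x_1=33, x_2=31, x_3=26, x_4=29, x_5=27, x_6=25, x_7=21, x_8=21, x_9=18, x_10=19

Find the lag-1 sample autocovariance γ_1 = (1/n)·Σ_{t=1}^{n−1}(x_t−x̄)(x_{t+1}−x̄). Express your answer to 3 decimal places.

Mean x̄ = (33 + 31 + 26 + 29 + 27 + 25 + 21 + 21 + 18 + 19)/10 = 25.0000
Σ_{t=1}^{9}(x_t−x̄)(x_{t+1}−x̄) = 152.0000
γ_1 = 152.0000 / 10 = 15.200

15.200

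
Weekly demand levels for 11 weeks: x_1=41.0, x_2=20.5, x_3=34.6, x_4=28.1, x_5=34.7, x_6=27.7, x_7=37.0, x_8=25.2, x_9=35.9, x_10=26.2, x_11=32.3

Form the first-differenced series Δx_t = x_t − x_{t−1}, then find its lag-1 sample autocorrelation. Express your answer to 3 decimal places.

First differences Δx: -20.5, 14.1, -6.5, 6.6, -7.0, 9.3, -11.8, 10.7, -9.7, 6.1
Mean of differences = -0.8700
Numerator Σ(Δx_t−Δx̄)(Δx_{t+1}−Δx̄) = -929.6579
Denominator Σ(Δx_t−Δx̄)² = 1217.8210
r_1(Δx) = -929.6579 / 1217.8210 = -0.763

-0.763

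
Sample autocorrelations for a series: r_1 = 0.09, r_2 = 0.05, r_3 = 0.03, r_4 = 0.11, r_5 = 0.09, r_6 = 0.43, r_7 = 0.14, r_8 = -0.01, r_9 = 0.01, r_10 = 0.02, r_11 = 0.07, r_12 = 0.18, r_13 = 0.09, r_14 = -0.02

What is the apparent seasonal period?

6

The largest autocorrelation is r_6 = 0.43, with a weaker echo at lag 12 (0.18); the remaining lags stay at or below 0.14.
The dominant spike at lag 6 indicates a seasonal period of 6.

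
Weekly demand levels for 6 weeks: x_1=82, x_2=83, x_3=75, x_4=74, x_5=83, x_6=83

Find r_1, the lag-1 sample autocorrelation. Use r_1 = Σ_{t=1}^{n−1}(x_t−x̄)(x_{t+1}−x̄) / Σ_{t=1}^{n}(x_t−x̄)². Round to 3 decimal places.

Mean x̄ = (82 + 83 + 75 + 74 + 83 + 83)/6 = 80.0000
Deviations from mean: 2.0000, 3.0000, -5.0000, -6.0000, 3.0000, 3.0000
Σ(x_t−x̄)(x_{t+1}−x̄) = (6.0000) + (-15.0000) + (30.0000) + (-18.0000) + (9.0000) = 12.0000
Denominator Σ(x_t−x̄)² = 92.0000
r_1 = 12.0000 / 92.0000 = 0.130

0.130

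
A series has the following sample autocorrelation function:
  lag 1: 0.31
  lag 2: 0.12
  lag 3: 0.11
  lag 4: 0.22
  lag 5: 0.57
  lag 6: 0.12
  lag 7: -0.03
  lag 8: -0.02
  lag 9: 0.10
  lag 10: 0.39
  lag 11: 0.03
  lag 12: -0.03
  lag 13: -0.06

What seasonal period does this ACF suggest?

The largest autocorrelation is r_5 = 0.57, with a weaker echo at lag 10 (0.39); the remaining lags stay at or below 0.31. The elevated value at lag 1 (0.31), dropping to 0.12 at lag 2, reflects decaying short-term dependence rather than seasonality.
The dominant spike at lag 5 indicates a seasonal period of 5.

5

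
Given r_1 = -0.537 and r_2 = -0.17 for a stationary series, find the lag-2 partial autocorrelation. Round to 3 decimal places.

φ_{22} = (r_2 − r_1²) / (1 − r_1²)
r_1² = (-0.537)² = 0.288369
Numerator = -0.17 − 0.2884 = -0.4584; denominator = 1 − 0.2884 = 0.7116
φ_{22} = -0.4584 / 0.7116 = -0.644

-0.644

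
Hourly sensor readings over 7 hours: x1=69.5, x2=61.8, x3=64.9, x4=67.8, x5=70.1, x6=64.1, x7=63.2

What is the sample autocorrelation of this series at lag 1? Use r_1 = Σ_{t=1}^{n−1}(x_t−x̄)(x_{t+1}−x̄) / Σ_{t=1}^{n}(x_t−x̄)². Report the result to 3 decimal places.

-0.116

Mean x̄ = (69.5 + 61.8 + 64.9 + 67.8 + 70.1 + 64.1 + 63.2)/7 = 65.9143
Deviations from mean: 3.5857, -4.1143, -1.0143, 1.8857, 4.1857, -1.8143, -2.7143
Σ(x_t−x̄)(x_{t+1}−x̄) = (-14.7527) + (4.1731) + (-1.9127) + (7.8931) + (-7.5941) + (4.9245) = -7.2688
Denominator Σ(x_t−x̄)² = 62.5486
r_1 = -7.2688 / 62.5486 = -0.116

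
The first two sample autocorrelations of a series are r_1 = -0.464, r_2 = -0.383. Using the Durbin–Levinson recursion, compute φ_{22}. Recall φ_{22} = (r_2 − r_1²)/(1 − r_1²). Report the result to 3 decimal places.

-0.762

φ_{22} = (r_2 − r_1²) / (1 − r_1²)
r_1² = (-0.464)² = 0.215296
Numerator = -0.383 − 0.2153 = -0.5983; denominator = 1 − 0.2153 = 0.7847
φ_{22} = -0.5983 / 0.7847 = -0.762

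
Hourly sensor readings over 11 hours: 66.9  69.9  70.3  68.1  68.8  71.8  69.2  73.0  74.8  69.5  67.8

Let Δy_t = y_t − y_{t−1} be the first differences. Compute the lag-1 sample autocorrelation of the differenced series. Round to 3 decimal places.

First differences Δy: 3.0, 0.4, -2.2, 0.7, 3.0, -2.6, 3.8, 1.8, -5.3, -1.7
Mean of differences = 0.0900
Numerator Σ(Δy_t−Δȳ)(Δy_{t+1}−Δȳ) = -10.4621
Denominator Σ(Δy_t−Δȳ)² = 78.8290
r_1(Δy) = -10.4621 / 78.8290 = -0.133

-0.133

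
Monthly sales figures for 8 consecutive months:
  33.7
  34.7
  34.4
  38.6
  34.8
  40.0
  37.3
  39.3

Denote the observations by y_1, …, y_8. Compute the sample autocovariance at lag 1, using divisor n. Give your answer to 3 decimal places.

-0.020

Mean ȳ = (33.7 + 34.7 + 34.4 + 38.6 + 34.8 + 40.0 + 37.3 + 39.3)/8 = 36.6000
Σ_{t=1}^{7}(y_t−ȳ)(y_{t+1}−ȳ) = -0.1600
γ_1 = -0.1600 / 8 = -0.020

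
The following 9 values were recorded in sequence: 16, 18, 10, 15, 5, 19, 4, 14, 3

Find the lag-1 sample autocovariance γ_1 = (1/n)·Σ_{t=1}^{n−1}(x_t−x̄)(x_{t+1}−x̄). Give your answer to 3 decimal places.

-17.084

Mean x̄ = (16 + 18 + 10 + 15 + 5 + 19 + 4 + 14 + 3)/9 = 11.5556
Σ_{t=1}^{8}(x_t−x̄)(x_{t+1}−x̄) = -153.7531
γ_1 = -153.7531 / 9 = -17.084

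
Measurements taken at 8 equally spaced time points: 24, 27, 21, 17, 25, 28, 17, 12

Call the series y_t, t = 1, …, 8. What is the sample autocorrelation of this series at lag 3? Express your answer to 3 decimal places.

-0.038

Mean ȳ = (24 + 27 + 21 + 17 + 25 + 28 + 17 + 12)/8 = 21.3750
Deviations from mean: 2.6250, 5.6250, -0.3750, -4.3750, 3.6250, 6.6250, -4.3750, -9.3750
Σ(y_t−ȳ)(y_{t+3}−ȳ) = (-11.4844) + (20.3906) + (-2.4844) + (19.1406) + (-33.9844) = -8.4219
Denominator Σ(y_t−ȳ)² = 221.8750
r_3 = -8.4219 / 221.8750 = -0.038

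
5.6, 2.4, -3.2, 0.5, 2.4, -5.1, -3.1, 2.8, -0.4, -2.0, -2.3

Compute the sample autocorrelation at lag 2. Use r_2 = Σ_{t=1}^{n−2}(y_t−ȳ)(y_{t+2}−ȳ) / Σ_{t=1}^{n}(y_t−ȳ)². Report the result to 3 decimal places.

Mean ȳ = (5.6 + 2.4 − 3.2 + 0.5 + 2.4 − 5.1 − 3.1 + 2.8 − 0.4 − 2.0 − 2.3)/11 = -0.2182
Numerator Σ_{t=1}^{9}(y_t−ȳ)(y_{t+2}−ȳ) = -53.5361
Denominator Σ(y_t−ȳ)² = 105.7564
r_2 = -53.5361 / 105.7564 = -0.506

-0.506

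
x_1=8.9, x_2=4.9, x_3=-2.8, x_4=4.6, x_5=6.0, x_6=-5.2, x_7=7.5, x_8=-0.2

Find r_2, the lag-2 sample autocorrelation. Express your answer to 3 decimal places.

-0.123

Mean x̄ = (8.9 + 4.9 − 2.8 + 4.6 + 6.0 − 5.2 + 7.5 − 0.2)/8 = 2.9625
Deviations from mean: 5.9375, 1.9375, -5.7625, 1.6375, 3.0375, -8.1625, 4.5375, -3.1625
Σ(x_t−x̄)(x_{t+2}−x̄) = (-34.2148) + (3.1727) + (-17.5036) + (-13.3661) + (13.7827) + (25.8139) = -22.3153
Denominator Σ(x_t−x̄)² = 181.3388
r_2 = -22.3153 / 181.3388 = -0.123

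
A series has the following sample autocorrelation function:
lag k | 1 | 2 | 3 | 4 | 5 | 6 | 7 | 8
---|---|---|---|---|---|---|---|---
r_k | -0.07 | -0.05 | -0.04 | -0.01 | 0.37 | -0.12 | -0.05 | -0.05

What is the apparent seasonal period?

5

The largest autocorrelation is r_5 = 0.37; the remaining lags stay at or below -0.01.
The dominant spike at lag 5 indicates a seasonal period of 5.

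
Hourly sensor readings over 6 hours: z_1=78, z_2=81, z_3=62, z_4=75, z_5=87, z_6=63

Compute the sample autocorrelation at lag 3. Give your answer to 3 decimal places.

0.454

Mean z̄ = (78 + 81 + 62 + 75 + 87 + 63)/6 = 74.3333
Σ(z_t−z̄)(z_{t+3}−z̄) = (2.4444) + (84.4444) + (139.7778) = 226.6667
Denominator Σ(z_t−z̄)² = 499.3333
r_3 = 226.6667 / 499.3333 = 0.454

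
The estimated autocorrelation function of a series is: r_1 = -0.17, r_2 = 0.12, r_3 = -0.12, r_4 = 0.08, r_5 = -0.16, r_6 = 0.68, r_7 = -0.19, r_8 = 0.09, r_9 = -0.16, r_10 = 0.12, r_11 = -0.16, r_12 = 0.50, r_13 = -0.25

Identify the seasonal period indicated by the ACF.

The largest autocorrelation is r_6 = 0.68, with a weaker echo at lag 12 (0.50); the remaining lags stay at or below 0.12.
The dominant spike at lag 6 indicates a seasonal period of 6.

6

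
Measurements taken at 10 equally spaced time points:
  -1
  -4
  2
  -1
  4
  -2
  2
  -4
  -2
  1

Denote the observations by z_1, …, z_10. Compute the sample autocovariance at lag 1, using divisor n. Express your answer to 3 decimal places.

Mean z̄ = (-1 − 4 + 2 − 1 + 4 − 2 + 2 − 4 − 2 + 1)/10 = -0.5000
Σ_{t=1}^{9}(z_t−z̄)(z_{t+1}−z̄) = -26.7500
γ_1 = -26.7500 / 10 = -2.675

-2.675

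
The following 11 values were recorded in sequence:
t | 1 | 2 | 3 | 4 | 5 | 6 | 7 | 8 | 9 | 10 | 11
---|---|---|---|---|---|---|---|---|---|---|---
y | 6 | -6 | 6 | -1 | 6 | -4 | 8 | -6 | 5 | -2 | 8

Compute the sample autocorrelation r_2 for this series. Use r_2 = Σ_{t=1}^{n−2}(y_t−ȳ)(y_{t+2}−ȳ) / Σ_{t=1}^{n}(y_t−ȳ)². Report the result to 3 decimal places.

0.674

Mean ȳ = (6 − 6 + 6 − 1 + 6 − 4 + 8 − 6 + 5 − 2 + 8)/11 = 1.8182
Numerator Σ_{t=1}^{9}(y_t−ȳ)(y_{t+2}−ȳ) = 213.9339
Denominator Σ(y_t−ȳ)² = 317.6364
r_2 = 213.9339 / 317.6364 = 0.674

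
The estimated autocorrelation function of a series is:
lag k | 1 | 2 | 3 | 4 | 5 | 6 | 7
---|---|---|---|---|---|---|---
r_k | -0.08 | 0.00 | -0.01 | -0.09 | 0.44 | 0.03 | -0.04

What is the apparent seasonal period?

5

The largest autocorrelation is r_5 = 0.44; the remaining lags stay at or below 0.03.
The dominant spike at lag 5 indicates a seasonal period of 5.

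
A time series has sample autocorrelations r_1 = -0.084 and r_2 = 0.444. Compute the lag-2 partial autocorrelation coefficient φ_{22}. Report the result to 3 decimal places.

φ_{22} = (r_2 − r_1²) / (1 − r_1²)
r_1² = (-0.084)² = 0.007056
Numerator = 0.444 − 0.0071 = 0.4369; denominator = 1 − 0.0071 = 0.9929
φ_{22} = 0.4369 / 0.9929 = 0.440

0.440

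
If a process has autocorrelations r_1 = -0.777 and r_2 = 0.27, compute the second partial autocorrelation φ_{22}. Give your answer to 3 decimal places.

-0.842

φ_{22} = (r_2 − r_1²) / (1 − r_1²)
r_1² = (-0.777)² = 0.603729
Numerator = 0.27 − 0.6037 = -0.3337; denominator = 1 − 0.6037 = 0.3963
φ_{22} = -0.3337 / 0.3963 = -0.842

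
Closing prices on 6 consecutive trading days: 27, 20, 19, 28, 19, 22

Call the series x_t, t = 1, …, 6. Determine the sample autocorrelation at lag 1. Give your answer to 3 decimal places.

Mean x̄ = (27 + 20 + 19 + 28 + 19 + 22)/6 = 22.5000
Deviations from mean: 4.5000, -2.5000, -3.5000, 5.5000, -3.5000, -0.5000
Σ(x_t−x̄)(x_{t+1}−x̄) = (-11.2500) + (8.7500) + (-19.2500) + (-19.2500) + (1.7500) = -39.2500
Denominator Σ(x_t−x̄)² = 81.5000
r_1 = -39.2500 / 81.5000 = -0.482

-0.482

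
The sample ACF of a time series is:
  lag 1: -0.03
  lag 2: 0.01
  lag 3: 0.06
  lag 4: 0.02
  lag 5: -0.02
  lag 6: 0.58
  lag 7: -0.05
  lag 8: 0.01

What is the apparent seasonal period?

The largest autocorrelation is r_6 = 0.58; the remaining lags stay at or below 0.06.
The dominant spike at lag 6 indicates a seasonal period of 6.

6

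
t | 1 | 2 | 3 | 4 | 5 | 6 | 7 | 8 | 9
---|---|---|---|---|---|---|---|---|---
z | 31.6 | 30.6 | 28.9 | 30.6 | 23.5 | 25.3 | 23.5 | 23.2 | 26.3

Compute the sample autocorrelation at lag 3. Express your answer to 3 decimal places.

0.029

Mean z̄ = (31.6 + 30.6 + 28.9 + 30.6 + 23.5 + 25.3 + 23.5 + 23.2 + 26.3)/9 = 27.0556
Numerator Σ_{t=1}^{6}(z_t−z̄)(z_{t+3}−z̄) = 2.6996
Denominator Σ(z_t−z̄)² = 92.9822
r_3 = 2.6996 / 92.9822 = 0.029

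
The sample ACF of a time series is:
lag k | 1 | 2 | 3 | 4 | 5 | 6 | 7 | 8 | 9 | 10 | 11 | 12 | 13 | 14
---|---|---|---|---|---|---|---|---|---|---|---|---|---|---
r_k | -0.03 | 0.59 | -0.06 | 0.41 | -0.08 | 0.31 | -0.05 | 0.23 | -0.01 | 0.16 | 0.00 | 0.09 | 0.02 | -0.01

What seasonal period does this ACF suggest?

2

The largest autocorrelation is r_2 = 0.59, with weaker echoes at lags 4 (0.41), 6 (0.31), 8 (0.23) and 10 (0.16); the remaining lags stay at or below 0.09.
The dominant spike at lag 2 indicates a seasonal period of 2.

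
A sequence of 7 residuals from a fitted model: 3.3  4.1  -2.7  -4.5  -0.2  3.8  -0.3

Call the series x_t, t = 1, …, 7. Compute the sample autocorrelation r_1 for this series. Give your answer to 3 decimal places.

0.193

Mean x̄ = (3.3 + 4.1 − 2.7 − 4.5 − 0.2 + 3.8 − 0.3)/7 = 0.5000
Deviations from mean: 2.8000, 3.6000, -3.2000, -5.0000, -0.7000, 3.3000, -0.8000
Σ(x_t−x̄)(x_{t+1}−x̄) = (10.0800) + (-11.5200) + (16.0000) + (3.5000) + (-2.3100) + (-2.6400) = 13.1100
Denominator Σ(x_t−x̄)² = 68.0600
r_1 = 13.1100 / 68.0600 = 0.193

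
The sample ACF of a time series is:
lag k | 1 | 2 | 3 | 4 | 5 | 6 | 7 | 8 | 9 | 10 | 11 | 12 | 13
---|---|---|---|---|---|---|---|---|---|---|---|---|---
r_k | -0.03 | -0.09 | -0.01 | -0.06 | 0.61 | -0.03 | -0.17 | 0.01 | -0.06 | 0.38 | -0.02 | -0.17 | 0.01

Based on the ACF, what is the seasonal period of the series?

The largest autocorrelation is r_5 = 0.61, with a weaker echo at lag 10 (0.38); the remaining lags stay at or below 0.01.
The dominant spike at lag 5 indicates a seasonal period of 5.

5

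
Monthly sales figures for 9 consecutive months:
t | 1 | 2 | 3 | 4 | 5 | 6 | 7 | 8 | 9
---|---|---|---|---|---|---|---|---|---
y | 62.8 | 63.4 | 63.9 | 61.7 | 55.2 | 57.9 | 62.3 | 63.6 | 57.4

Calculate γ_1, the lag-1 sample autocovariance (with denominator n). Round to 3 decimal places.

1.922

Mean ȳ = (62.8 + 63.4 + 63.9 + 61.7 + 55.2 + 57.9 + 62.3 + 63.6 + 57.4)/9 = 60.9111
Σ_{t=1}^{8}(y_t−ȳ)(y_{t+1}−ȳ) = 17.3010
γ_1 = 17.3010 / 9 = 1.922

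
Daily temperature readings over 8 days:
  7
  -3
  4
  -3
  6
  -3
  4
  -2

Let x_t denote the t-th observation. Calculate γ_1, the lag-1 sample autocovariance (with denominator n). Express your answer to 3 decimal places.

Mean x̄ = (7 − 3 + 4 − 3 + 6 − 3 + 4 − 2)/8 = 1.2500
Σ_{t=1}^{7}(x_t−x̄)(x_{t+1}−x̄) = -108.8125
γ_1 = -108.8125 / 8 = -13.602

-13.602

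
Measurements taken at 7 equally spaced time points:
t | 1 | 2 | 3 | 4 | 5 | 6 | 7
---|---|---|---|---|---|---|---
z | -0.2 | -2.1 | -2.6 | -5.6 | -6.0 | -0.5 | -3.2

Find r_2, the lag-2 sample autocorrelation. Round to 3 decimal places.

Mean z̄ = (-0.2 − 2.1 − 2.6 − 5.6 − 6.0 − 0.5 − 3.2)/7 = -2.8857
Deviations from mean: 2.6857, 0.7857, 0.2857, -2.7143, -3.1143, 2.3857, -0.3143
Σ(z_t−z̄)(z_{t+2}−z̄) = (0.7673) + (-2.1327) + (-0.8898) + (-6.4755) + (0.9788) = -7.7518
Denominator Σ(z_t−z̄)² = 30.7686
r_2 = -7.7518 / 30.7686 = -0.252

-0.252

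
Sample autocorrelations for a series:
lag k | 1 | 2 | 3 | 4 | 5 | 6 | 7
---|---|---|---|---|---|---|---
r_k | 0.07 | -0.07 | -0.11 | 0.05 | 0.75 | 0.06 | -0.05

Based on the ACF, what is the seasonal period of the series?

The largest autocorrelation is r_5 = 0.75; the remaining lags stay at or below 0.07.
The dominant spike at lag 5 indicates a seasonal period of 5.

5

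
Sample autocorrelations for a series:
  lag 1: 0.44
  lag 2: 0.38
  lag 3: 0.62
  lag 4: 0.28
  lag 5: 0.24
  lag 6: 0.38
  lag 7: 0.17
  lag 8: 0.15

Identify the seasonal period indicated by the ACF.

The largest autocorrelation is r_3 = 0.62; the remaining lags stay at or below 0.44. The elevated value at lag 1 (0.44), dropping to 0.38 at lag 2, reflects decaying short-term dependence rather than seasonality.
The dominant spike at lag 3 indicates a seasonal period of 3.

3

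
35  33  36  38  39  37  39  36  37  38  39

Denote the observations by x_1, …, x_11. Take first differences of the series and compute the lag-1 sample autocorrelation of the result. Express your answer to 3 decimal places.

-0.362

First differences Δx: -2, 3, 2, 1, -2, 2, -3, 1, 1, 1
Mean of differences = 0.4000
Numerator Σ(Δx_t−Δx̄)(Δx_{t+1}−Δx̄) = -13.1600
Denominator Σ(Δx_t−Δx̄)² = 36.4000
r_1(Δx) = -13.1600 / 36.4000 = -0.362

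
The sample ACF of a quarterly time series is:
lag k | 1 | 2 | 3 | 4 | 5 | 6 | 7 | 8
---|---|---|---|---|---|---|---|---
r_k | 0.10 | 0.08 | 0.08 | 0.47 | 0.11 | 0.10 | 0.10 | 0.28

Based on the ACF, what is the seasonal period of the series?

The largest autocorrelation is r_4 = 0.47, with a weaker echo at lag 8 (0.28); the remaining lags stay at or below 0.11.
The dominant spike at lag 4 indicates a seasonal period of 4.

4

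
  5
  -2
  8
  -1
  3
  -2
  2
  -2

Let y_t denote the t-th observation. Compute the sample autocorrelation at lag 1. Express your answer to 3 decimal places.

Mean ȳ = (5 − 2 + 8 − 1 + 3 − 2 + 2 − 2)/8 = 1.3750
Σ(y_t−ȳ)(y_{t+1}−ȳ) = (-12.2344) + (-22.3594) + (-15.7344) + (-3.8594) + (-5.4844) + (-2.1094) + (-2.1094) = -63.8906
Denominator Σ(y_t−ȳ)² = 99.8750
r_1 = -63.8906 / 99.8750 = -0.640

-0.640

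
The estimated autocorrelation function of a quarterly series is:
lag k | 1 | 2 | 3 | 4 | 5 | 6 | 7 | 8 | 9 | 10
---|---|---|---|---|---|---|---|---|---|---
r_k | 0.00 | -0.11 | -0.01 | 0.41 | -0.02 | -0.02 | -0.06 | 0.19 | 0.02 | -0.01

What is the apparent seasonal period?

The largest autocorrelation is r_4 = 0.41, with a weaker echo at lag 8 (0.19); the remaining lags stay at or below 0.02.
The dominant spike at lag 4 indicates a seasonal period of 4.

4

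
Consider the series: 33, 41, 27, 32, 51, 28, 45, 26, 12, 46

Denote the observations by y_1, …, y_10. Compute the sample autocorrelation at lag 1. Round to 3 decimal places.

-0.338

Mean ȳ = (33 + 41 + 27 + 32 + 51 + 28 + 45 + 26 + 12 + 46)/10 = 34.1000
Numerator Σ_{t=1}^{9}(y_t−ȳ)(y_{t+1}−ȳ) = -419.0100
Denominator Σ(y_t−ȳ)² = 1240.9000
r_1 = -419.0100 / 1240.9000 = -0.338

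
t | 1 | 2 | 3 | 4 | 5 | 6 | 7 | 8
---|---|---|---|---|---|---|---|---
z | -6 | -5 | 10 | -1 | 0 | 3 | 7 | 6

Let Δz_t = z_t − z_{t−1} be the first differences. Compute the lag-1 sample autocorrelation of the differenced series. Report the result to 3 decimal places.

First differences Δz: 1, 15, -11, 1, 3, 4, -1
Mean of differences = 1.7143
Numerator Σ(Δz_t−Δz̄)(Δz_{t+1}−Δz̄) = -173.5102
Denominator Σ(Δz_t−Δz̄)² = 353.4286
r_1(Δz) = -173.5102 / 353.4286 = -0.491

-0.491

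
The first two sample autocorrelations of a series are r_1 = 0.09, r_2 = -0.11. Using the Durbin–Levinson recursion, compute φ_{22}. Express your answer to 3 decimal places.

-0.119

φ_{22} = (r_2 − r_1²) / (1 − r_1²)
r_1² = (0.09)² = 0.0081
Numerator = -0.11 − 0.0081 = -0.1181; denominator = 1 − 0.0081 = 0.9919
φ_{22} = -0.1181 / 0.9919 = -0.119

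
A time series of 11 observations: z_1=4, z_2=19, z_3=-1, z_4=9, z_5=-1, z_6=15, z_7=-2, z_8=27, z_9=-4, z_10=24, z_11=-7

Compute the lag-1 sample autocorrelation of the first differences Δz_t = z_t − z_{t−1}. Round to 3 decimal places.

First differences Δz: 15, -20, 10, -10, 16, -17, 29, -31, 28, -31
Mean of differences = -1.1000
Numerator Σ(Δz_t−Δz̄)(Δz_{t+1}−Δz̄) = -4155.7100
Denominator Σ(Δz_t−Δz̄)² = 4904.9000
r_1(Δz) = -4155.7100 / 4904.9000 = -0.847

-0.847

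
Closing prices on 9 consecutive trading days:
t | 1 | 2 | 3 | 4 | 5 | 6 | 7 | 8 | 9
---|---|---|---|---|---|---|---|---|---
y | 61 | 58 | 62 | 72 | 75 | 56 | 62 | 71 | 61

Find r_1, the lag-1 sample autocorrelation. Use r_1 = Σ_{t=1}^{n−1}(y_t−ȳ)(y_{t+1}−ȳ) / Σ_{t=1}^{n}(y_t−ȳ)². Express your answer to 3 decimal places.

-0.019

Mean ȳ = (61 + 58 + 62 + 72 + 75 + 56 + 62 + 71 + 61)/9 = 64.2222
Numerator Σ_{t=1}^{8}(y_t−ȳ)(y_{t+1}−ȳ) = -6.8272
Denominator Σ(y_t−ȳ)² = 359.5556
r_1 = -6.8272 / 359.5556 = -0.019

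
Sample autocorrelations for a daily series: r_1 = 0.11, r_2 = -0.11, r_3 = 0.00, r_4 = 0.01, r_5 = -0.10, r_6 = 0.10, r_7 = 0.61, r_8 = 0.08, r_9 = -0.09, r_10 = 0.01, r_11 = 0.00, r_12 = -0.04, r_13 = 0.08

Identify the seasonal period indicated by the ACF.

7

The largest autocorrelation is r_7 = 0.61; the remaining lags stay at or below 0.11.
The dominant spike at lag 7 indicates a seasonal period of 7.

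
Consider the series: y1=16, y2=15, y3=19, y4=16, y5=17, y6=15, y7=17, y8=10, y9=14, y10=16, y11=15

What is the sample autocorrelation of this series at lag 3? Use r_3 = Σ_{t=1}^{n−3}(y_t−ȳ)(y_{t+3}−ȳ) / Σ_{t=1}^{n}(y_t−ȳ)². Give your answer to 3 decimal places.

-0.111

Mean ȳ = (16 + 15 + 19 + 16 + 17 + 15 + 17 + 10 + 14 + 16 + 15)/11 = 15.4545
Numerator Σ_{t=1}^{8}(y_t−ȳ)(y_{t+3}−ȳ) = -5.6198
Denominator Σ(y_t−ȳ)² = 50.7273
r_3 = -5.6198 / 50.7273 = -0.111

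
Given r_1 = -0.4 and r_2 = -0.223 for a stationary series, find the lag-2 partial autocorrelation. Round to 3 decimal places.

-0.456

φ_{22} = (r_2 − r_1²) / (1 − r_1²)
r_1² = (-0.4)² = 0.16
Numerator = -0.223 − 0.1600 = -0.3830; denominator = 1 − 0.1600 = 0.8400
φ_{22} = -0.3830 / 0.8400 = -0.456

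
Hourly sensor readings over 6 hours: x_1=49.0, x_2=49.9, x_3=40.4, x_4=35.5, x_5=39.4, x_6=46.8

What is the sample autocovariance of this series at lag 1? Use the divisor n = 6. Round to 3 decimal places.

Mean x̄ = (49.0 + 49.9 + 40.4 + 35.5 + 39.4 + 46.8)/6 = 43.5000
Deviations: 5.5000, 6.4000, -3.1000, -8.0000, -4.1000, 3.3000
Σ_{t=1}^{5}(x_t−x̄)(x_{t+1}−x̄) = 59.4300
γ_1 = 59.4300 / 6 = 9.905

9.905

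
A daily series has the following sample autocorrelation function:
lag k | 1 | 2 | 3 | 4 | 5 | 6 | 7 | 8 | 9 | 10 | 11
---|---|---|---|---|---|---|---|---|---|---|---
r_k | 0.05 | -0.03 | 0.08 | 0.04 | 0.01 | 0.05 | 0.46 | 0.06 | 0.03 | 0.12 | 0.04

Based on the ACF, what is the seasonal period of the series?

The largest autocorrelation is r_7 = 0.46; the remaining lags stay at or below 0.12.
The dominant spike at lag 7 indicates a seasonal period of 7.

7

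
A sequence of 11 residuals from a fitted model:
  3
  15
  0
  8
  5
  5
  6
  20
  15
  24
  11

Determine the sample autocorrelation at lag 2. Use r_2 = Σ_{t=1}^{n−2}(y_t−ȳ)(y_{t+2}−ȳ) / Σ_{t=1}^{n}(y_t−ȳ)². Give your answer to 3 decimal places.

0.384

Mean ȳ = (3 + 15 + 0 + 8 + 5 + 5 + 6 + 20 + 15 + 24 + 11)/11 = 10.1818
Numerator Σ_{t=1}^{9}(y_t−ȳ)(y_{t+2}−ȳ) = 216.9339
Denominator Σ(y_t−ȳ)² = 565.6364
r_2 = 216.9339 / 565.6364 = 0.384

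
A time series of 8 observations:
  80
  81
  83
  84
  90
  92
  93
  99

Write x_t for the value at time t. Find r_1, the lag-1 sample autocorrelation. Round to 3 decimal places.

Mean x̄ = (80 + 81 + 83 + 84 + 90 + 92 + 93 + 99)/8 = 87.7500
Deviations from mean: -7.7500, -6.7500, -4.7500, -3.7500, 2.2500, 4.2500, 5.2500, 11.2500
Σ(x_t−x̄)(x_{t+1}−x̄) = (52.3125) + (32.0625) + (17.8125) + (-8.4375) + (9.5625) + (22.3125) + (59.0625) = 184.6875
Denominator Σ(x_t−x̄)² = 319.5000
r_1 = 184.6875 / 319.5000 = 0.578

0.578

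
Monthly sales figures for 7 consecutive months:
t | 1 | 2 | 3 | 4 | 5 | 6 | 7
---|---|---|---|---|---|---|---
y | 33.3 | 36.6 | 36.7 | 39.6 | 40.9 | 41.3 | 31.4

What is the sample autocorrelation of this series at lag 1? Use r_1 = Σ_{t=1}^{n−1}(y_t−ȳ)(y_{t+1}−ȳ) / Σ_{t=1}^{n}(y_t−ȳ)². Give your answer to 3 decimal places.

0.029

Mean ȳ = (33.3 + 36.6 + 36.7 + 39.6 + 40.9 + 41.3 + 31.4)/7 = 37.1143
Deviations from mean: -3.8143, -0.5143, -0.4143, 2.4857, 3.7857, 4.1857, -5.7143
Σ(y_t−ȳ)(y_{t+1}−ȳ) = (1.9616) + (0.2131) + (-1.0298) + (9.4102) + (15.8459) + (-23.9184) = 2.4827
Denominator Σ(y_t−ȳ)² = 85.6686
r_1 = 2.4827 / 85.6686 = 0.029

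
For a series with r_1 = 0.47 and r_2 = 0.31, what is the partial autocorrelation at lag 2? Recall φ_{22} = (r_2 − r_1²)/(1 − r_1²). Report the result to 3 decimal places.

φ_{22} = (r_2 − r_1²) / (1 − r_1²)
r_1² = (0.47)² = 0.2209
Numerator = 0.31 − 0.2209 = 0.0891; denominator = 1 − 0.2209 = 0.7791
φ_{22} = 0.0891 / 0.7791 = 0.114

0.114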